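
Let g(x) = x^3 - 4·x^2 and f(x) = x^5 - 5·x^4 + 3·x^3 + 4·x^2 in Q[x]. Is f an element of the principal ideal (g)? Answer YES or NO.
In Q[x] the ideal (g) consists of all multiples of g, so f ∈ (g) iff g | f, i.e. iff the remainder of f on division by g is 0. Divide f by g (g is monic, so eliminate the leading term of the running remainder at each step):
  leading term x^5: subtract (x^2)·g(x) = x^5 - 4·x^4, leaving -x^4 + 3·x^3 + 4·x^2
  leading term -x^4: subtract (-x)·g(x) = -x^4 + 4·x^3, leaving -x^3 + 4·x^2
  leading term -x^3: subtract (-1)·g(x) = -x^3 + 4·x^2, leaving 0
The remainder is 0, so f(x) = g(x) · h(x) with h(x) = x^2 - x - 1. Hence g | f, i.e. f ∈ (g).

Final answer: YES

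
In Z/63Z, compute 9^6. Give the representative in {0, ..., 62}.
Use repeated squaring. Binary(6) = 110. Walk through the bits of the exponent 6 left-to-right: at each bit after the leading one, square the running value, then multiply by 9 if the bit is 1 (always reducing mod 63):
  bit 1 = 1 (leading): start with 9.
  bit 2 = 1: square 9^2 = 81 ≡ 18; bit is 1, so multiply 18·9 = 162 ≡ 36 (mod 63).
  bit 3 = 0: square 36^2 = 1296 ≡ 36 (mod 63).
Final value: 9^6 ≡ 36 (mod 63).

Final answer: 36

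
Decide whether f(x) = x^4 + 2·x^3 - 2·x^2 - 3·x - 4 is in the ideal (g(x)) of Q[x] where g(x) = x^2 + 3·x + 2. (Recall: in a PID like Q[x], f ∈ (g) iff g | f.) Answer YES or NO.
In Q[x] the ideal (g) consists of all multiples of g, so f ∈ (g) iff g | f, i.e. iff the remainder of f on division by g is 0. Divide f by g (g is monic, so eliminate the leading term of the running remainder at each step):
  leading term x^4: subtract (x^2)·g(x) = x^4 + 3·x^3 + 2·x^2, leaving -x^3 - 4·x^2 - 3·x - 4
  leading term -x^3: subtract (-x)·g(x) = -x^3 - 3·x^2 - 2·x, leaving -x^2 - x - 4
  leading term -x^2: subtract (-1)·g(x) = -x^2 - 3·x - 2, leaving 2·x - 2
The remainder r(x) = 2·x - 2 ≠ 0 (and deg r < deg g), so g ∤ f, i.e. f ∉ (g).

Final answer: NO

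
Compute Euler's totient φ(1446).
φ(1446) = 480

φ is multiplicative, with φ(p^e) = p^e − p^(e−1). Factorise 1446 = 2 · 3 · 241. Then
  φ(1446) = (2 − 1) · (3 − 1) · (241 − 1) = 1 · 2 · 240 = 480.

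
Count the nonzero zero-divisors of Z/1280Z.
Z/1280Z has 767 nonzero zero-divisors

In Z/1280Z each nonzero element is either a unit (gcd with 1280 is 1) or a zero-divisor (gcd > 1). The number of units is φ(1280): factorise 1280 = 2^8 · 5, so φ(1280) = (2^8 − 2^7) · (5 − 1) = 128 · 4 = 512. The nonzero elements number 1280 − 1 = 1279. Hence the nonzero zero-divisors number 1279 − 512 = 767.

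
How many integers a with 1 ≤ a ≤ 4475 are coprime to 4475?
3560

The number of a ∈ {1, ..., 4475} with gcd(a, 4475) = 1 is by definition Euler's totient φ(4475). φ is multiplicative, with φ(p^e) = p^e − p^(e−1). Factorise 4475 = 5^2 · 179. Then
  φ(4475) = (5^2 − 5^1) · (179 − 1) = 20 · 178 = 3560.
So there are 3560 such integers.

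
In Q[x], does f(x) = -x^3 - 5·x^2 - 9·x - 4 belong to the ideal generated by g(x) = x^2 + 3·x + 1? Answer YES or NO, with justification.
In Q[x] the ideal (g) consists of all multiples of g, so f ∈ (g) iff g | f, i.e. iff the remainder of f on division by g is 0. Divide f by g (g is monic, so eliminate the leading term of the running remainder at each step):
  leading term -x^3: subtract (-x)·g(x) = -x^3 - 3·x^2 - x, leaving -2·x^2 - 8·x - 4
  leading term -2·x^2: subtract (-2)·g(x) = -2·x^2 - 6·x - 2, leaving -2·x - 2
The remainder r(x) = -2·x - 2 ≠ 0 (and deg r < deg g), so g ∤ f, i.e. f ∉ (g).

Final answer: NO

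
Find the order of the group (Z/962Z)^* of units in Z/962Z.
|(Z/962Z)^*| = 432

(Z/962Z)^* consists of the classes a with gcd(a, 962) = 1, so its order is φ(962). φ is multiplicative, with φ(p^e) = p^e − p^(e−1). Factorise 962 = 2 · 13 · 37. Then
  φ(962) = (2 − 1) · (13 − 1) · (37 − 1) = 1 · 12 · 36 = 432.
Thus |(Z/962Z)^*| = 432.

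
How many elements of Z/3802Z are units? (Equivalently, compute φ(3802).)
Z/3802Z has φ(3802) = 1900 units

An element a ∈ Z/3802Z is a unit iff gcd(a, 3802) = 1, so the number of units is φ(3802). φ is multiplicative, with φ(p^e) = p^e − p^(e−1). Factorise 3802 = 2 · 1901. Then
  φ(3802) = (2 − 1) · (1901 − 1) = 1 · 1900 = 1900.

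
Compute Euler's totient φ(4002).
φ is multiplicative, with φ(p^e) = p^e − p^(e−1). Factorise 4002 = 2 · 3 · 23 · 29. Then
  φ(4002) = (2 − 1) · (3 − 1) · (23 − 1) · (29 − 1) = 1 · 2 · 22 · 28 = 1232.

Final answer: φ(4002) = 1232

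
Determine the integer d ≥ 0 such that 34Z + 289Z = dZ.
(34, 289) = (17); d = 17

In the PID Z, (a, b) is generated by gcd(a, b). Compute gcd(289, 34) with the extended Euclidean algorithm, tracking rows (r, s, t) with s·289 + t·34 = r:
  row A: (289, 1, 0)   [1·289 + 0·34 = 289]
  row B: (34, 0, 1)   [0·289 + 1·34 = 34]
  289 = 8·34 + 17   → row C = row A − 8·row B = (17, 1, −8)   [check: 1·289 − 8·34 = 17]
  34 = 2·17 + 0   → remainder 0, stop. gcd = 17 (last nonzero row C).
So gcd(34, 289) = 17, with Bézout identity 1·289 − 8·34 = 17. Containment (⊇): the Bézout identity exhibits 17 as an element of (34, 289), giving (17) ⊆ (34, 289). Containment (⊆): since 17 | 34 and 17 | 289 (34 = 17·2, 289 = 17·17), every Z-linear combination of 34 and 289 is divisible by 17, so (34, 289) ⊆ (17). Therefore (34, 289) = (17), d = 17.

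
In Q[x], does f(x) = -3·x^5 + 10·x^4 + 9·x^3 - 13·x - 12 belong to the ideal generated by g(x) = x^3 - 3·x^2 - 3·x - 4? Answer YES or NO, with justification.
YES

In Q[x] the ideal (g) consists of all multiples of g, so f ∈ (g) iff g | f, i.e. iff the remainder of f on division by g is 0. Divide f by g (g is monic, so eliminate the leading term of the running remainder at each step):
  leading term -3·x^5: subtract (-3·x^2)·g(x) = -3·x^5 + 9·x^4 + 9·x^3 + 12·x^2, leaving x^4 - 12·x^2 - 13·x - 12
  leading term x^4: subtract (x)·g(x) = x^4 - 3·x^3 - 3·x^2 - 4·x, leaving 3·x^3 - 9·x^2 - 9·x - 12
  leading term 3·x^3: subtract (3)·g(x) = 3·x^3 - 9·x^2 - 9·x - 12, leaving 0
The remainder is 0, so f(x) = g(x) · h(x) with h(x) = -3·x^2 + x + 3. Hence g | f, i.e. f ∈ (g).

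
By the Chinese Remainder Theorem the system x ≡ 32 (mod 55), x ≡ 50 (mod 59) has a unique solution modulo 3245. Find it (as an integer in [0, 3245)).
x ≡ 1407 (mod 3245); the representative in [0, 3245) is 1407

The moduli 55, 59 are pairwise coprime, so by the CRT there is a unique solution mod 55·59 = 3245.
Solve by successive substitution. Start with x ≡ 32 (mod 55).
  Combine with x ≡ 50 (mod 59): write x = 32 + 55·t and require 32 + 55·t ≡ 50 (mod 59), i.e. 55·t ≡ 50 − 32 ≡ 18 (mod 59). Since 55^(−1) ≡ 44 (mod 59), t ≡ 44·18 ≡ 25 (mod 59). So x ≡ 32 + 55·25 = 1407 (mod 3245).
Unique solution in [0, 3245): x = 1407.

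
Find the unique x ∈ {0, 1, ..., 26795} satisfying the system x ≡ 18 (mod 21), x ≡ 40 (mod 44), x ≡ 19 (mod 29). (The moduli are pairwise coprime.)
x ≡ 19884 (mod 26796); the representative in [0, 26796) is 19884

The moduli 21, 44, 29 are pairwise coprime, so by the CRT there is a unique solution mod 21·44·29 = 26796.
Solve by successive substitution. Start with x ≡ 18 (mod 21).
  Combine with x ≡ 40 (mod 44): write x = 18 + 21·t and require 18 + 21·t ≡ 40 (mod 44), i.e. 21·t ≡ 40 − 18 ≡ 22 (mod 44). Since 21^(−1) ≡ 21 (mod 44), t ≡ 21·22 ≡ 22 (mod 44). So x ≡ 18 + 21·22 = 480 (mod 924).
  Combine with x ≡ 19 (mod 29): write x = 480 + 924·t and require 480 + 924·t ≡ 19 (mod 29), i.e. 924·t ≡ 19 − 480 ≡ 3 (mod 29). Since 924^(−1) ≡ 7 (mod 29) (924 ≡ 25 (mod 29)), t ≡ 7·3 ≡ 21 (mod 29). So x ≡ 480 + 924·21 = 19884 (mod 26796).
Unique solution in [0, 26796): x = 19884.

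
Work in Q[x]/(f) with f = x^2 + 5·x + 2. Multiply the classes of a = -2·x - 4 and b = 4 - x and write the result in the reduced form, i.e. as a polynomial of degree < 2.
First multiply in Q[x] without reducing: a · b = 2·x^2 - 4·x - 16. Now divide by f(x) = x^2 + 5·x + 2, eliminating the leading term at each step:
  leading term 2·x^2: subtract (2)·f(x) = 2·x^2 + 10·x + 4, leaving -14·x - 20
The degree is now < 2, so this is the remainder. Hence a · b ≡ -14·x - 20 in Q[x]/(f).

Final answer: a · b ≡ -14·x - 20 (mod f(x))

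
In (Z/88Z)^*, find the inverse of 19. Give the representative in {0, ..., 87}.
Apply the extended Euclidean algorithm to (88, 19), tracking rows (r, s, t) with s·88 + t·19 = r. Each division r_prev = q·r_cur + r_new produces the new row as (previous row) − q·(current row):
  row A: (88, 1, 0)   [1·88 + 0·19 = 88]
  row B: (19, 0, 1)   [0·88 + 1·19 = 19]
  88 = 4·19 + 12   → row C = row A − 4·row B = (12, 1, −4)   [check: 1·88 − 4·19 = 12]
  19 = 1·12 + 7   → row D = row B − 1·row C = (7, −1, 5)   [check: −1·88 + 5·19 = 7]
  12 = 1·7 + 5   → row E = row C − 1·row D = (5, 2, −9)   [check: 2·88 − 9·19 = 5]
  7 = 1·5 + 2   → row F = row D − 1·row E = (2, −3, 14)   [check: −3·88 + 14·19 = 2]
  5 = 2·2 + 1   → row G = row E − 2·row F = (1, 8, −37)   [check: 8·88 − 37·19 = 1]
  2 = 2·1 + 0   → remainder 0, stop. gcd = 1 (last nonzero row G).
The gcd is 1, so 19 is invertible mod 88. The last nonzero row gives 8·88 − 37·19 = 1, so t = −37. So 19^(−1) ≡ −37 ≡ 51 (mod 88). Verify: 19 · 51 = 969 ≡ 1 (mod 88). ✓

Final answer: 19^(−1) ≡ 51 (mod 88)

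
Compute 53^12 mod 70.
1

Use repeated squaring. Binary(12) = 1100. Walk through the bits of the exponent 12 left-to-right: at each bit after the leading one, square the running value, then multiply by 53 if the bit is 1 (always reducing mod 70):
  bit 1 = 1 (leading): start with 53.
  bit 2 = 1: square 53^2 = 2809 ≡ 9; bit is 1, so multiply 9·53 = 477 ≡ 57 (mod 70).
  bit 3 = 0: square 57^2 = 3249 ≡ 29 (mod 70).
  bit 4 = 0: square 29^2 = 841 ≡ 1 (mod 70).
Final value: 53^12 ≡ 1 (mod 70).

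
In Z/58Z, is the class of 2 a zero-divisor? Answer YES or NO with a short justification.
gcd(2, 58) = 2 > 1, so 2 is not a unit in Z/58Z. In Z/nZ every nonzero non-unit is a zero-divisor: explicitly, take b = 58/gcd = 29 ≠ 0 (mod 58); then 2·29 = 58 = 1·58, i.e. 2·29 ≡ 0 (mod 58). So 2 is a zero-divisor.

Final answer: YES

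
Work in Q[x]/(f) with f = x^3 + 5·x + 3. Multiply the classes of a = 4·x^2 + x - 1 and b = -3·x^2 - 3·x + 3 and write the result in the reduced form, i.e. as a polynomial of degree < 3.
First multiply in Q[x] without reducing: a · b = -12·x^4 - 15·x^3 + 12·x^2 + 6·x - 3. Now divide by f(x) = x^3 + 5·x + 3, eliminating the leading term at each step:
  leading term -12·x^4: subtract (-12·x)·f(x) = -12·x^4 - 60·x^2 - 36·x, leaving -15·x^3 + 72·x^2 + 42·x - 3
  leading term -15·x^3: subtract (-15)·f(x) = -15·x^3 - 75·x - 45, leaving 72·x^2 + 117·x + 42
The degree is now < 3, so this is the remainder. Hence a · b ≡ 72·x^2 + 117·x + 42 in Q[x]/(f).

Final answer: a · b ≡ 72·x^2 + 117·x + 42 (mod f(x))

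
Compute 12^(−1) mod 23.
12^(−1) ≡ 2 (mod 23)

Apply the extended Euclidean algorithm to (23, 12), tracking rows (r, s, t) with s·23 + t·12 = r. Each division r_prev = q·r_cur + r_new produces the new row as (previous row) − q·(current row):
  row A: (23, 1, 0)   [1·23 + 0·12 = 23]
  row B: (12, 0, 1)   [0·23 + 1·12 = 12]
  23 = 1·12 + 11   → row C = row A − 1·row B = (11, 1, −1)   [check: 1·23 − 1·12 = 11]
  12 = 1·11 + 1   → row D = row B − 1·row C = (1, −1, 2)   [check: −1·23 + 2·12 = 1]
  11 = 11·1 + 0   → remainder 0, stop. gcd = 1 (last nonzero row D).
The gcd is 1, so 12 is invertible mod 23. The last nonzero row gives −1·23 + 2·12 = 1, so t = 2. So 12^(−1) ≡ 2 (mod 23). Verify: 12 · 2 = 24 ≡ 1 (mod 23). ✓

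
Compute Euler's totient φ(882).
φ is multiplicative, with φ(p^e) = p^e − p^(e−1). Factorise 882 = 2 · 3^2 · 7^2. Then
  φ(882) = (2 − 1) · (3^2 − 3^1) · (7^2 − 7^1) = 1 · 6 · 42 = 252.

Final answer: φ(882) = 252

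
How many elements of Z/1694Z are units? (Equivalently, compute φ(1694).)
Z/1694Z has φ(1694) = 660 units

An element a ∈ Z/1694Z is a unit iff gcd(a, 1694) = 1, so the number of units is φ(1694). φ is multiplicative, with φ(p^e) = p^e − p^(e−1). Factorise 1694 = 2 · 7 · 11^2. Then
  φ(1694) = (2 − 1) · (7 − 1) · (11^2 − 11^1) = 1 · 6 · 110 = 660.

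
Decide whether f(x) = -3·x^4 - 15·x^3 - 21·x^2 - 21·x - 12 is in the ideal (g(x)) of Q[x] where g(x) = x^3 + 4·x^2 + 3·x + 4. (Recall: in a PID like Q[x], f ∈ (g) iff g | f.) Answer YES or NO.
YES

In Q[x] the ideal (g) consists of all multiples of g, so f ∈ (g) iff g | f, i.e. iff the remainder of f on division by g is 0. Divide f by g (g is monic, so eliminate the leading term of the running remainder at each step):
  leading term -3·x^4: subtract (-3·x)·g(x) = -3·x^4 - 12·x^3 - 9·x^2 - 12·x, leaving -3·x^3 - 12·x^2 - 9·x - 12
  leading term -3·x^3: subtract (-3)·g(x) = -3·x^3 - 12·x^2 - 9·x - 12, leaving 0
The remainder is 0, so f(x) = g(x) · h(x) with h(x) = -3·x - 3. Hence g | f, i.e. f ∈ (g).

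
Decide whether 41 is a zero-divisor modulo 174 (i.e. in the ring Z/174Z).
gcd(41, 174) = 1, so 41 is a unit in Z/174Z (it has a multiplicative inverse). A unit cannot be a zero-divisor: if 41·b ≡ 0 then multiplying both sides by 41^(−1) gives b ≡ 0. So 41 is not a zero-divisor.

Final answer: NO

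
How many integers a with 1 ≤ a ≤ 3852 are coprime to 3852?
The number of a ∈ {1, ..., 3852} with gcd(a, 3852) = 1 is by definition Euler's totient φ(3852). φ is multiplicative, with φ(p^e) = p^e − p^(e−1). Factorise 3852 = 2^2 · 3^2 · 107. Then
  φ(3852) = (2^2 − 2^1) · (3^2 − 3^1) · (107 − 1) = 2 · 6 · 106 = 1272.
So there are 1272 such integers.

Final answer: 1272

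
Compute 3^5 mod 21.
12

Use repeated squaring. Binary(5) = 101. Walk through the bits of the exponent 5 left-to-right: at each bit after the leading one, square the running value, then multiply by 3 if the bit is 1 (always reducing mod 21):
  bit 1 = 1 (leading): start with 3.
  bit 2 = 0: square 3^2 = 9 (mod 21).
  bit 3 = 1: square 9^2 = 81 ≡ 18; bit is 1, so multiply 18·3 = 54 ≡ 12 (mod 21).
Final value: 3^5 ≡ 12 (mod 21).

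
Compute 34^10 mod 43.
Use repeated squaring. Binary(10) = 1010. Walk through the bits of the exponent 10 left-to-right: at each bit after the leading one, square the running value, then multiply by 34 if the bit is 1 (always reducing mod 43):
  bit 1 = 1 (leading): start with 34.
  bit 2 = 0: square 34^2 = 1156 ≡ 38 (mod 43).
  bit 3 = 1: square 38^2 = 1444 ≡ 25; bit is 1, so multiply 25·34 = 850 ≡ 33 (mod 43).
  bit 4 = 0: square 33^2 = 1089 ≡ 14 (mod 43).
Final value: 34^10 ≡ 14 (mod 43).

Final answer: 14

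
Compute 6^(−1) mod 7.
Apply the extended Euclidean algorithm to (7, 6), tracking rows (r, s, t) with s·7 + t·6 = r. Each division r_prev = q·r_cur + r_new produces the new row as (previous row) − q·(current row):
  row A: (7, 1, 0)   [1·7 + 0·6 = 7]
  row B: (6, 0, 1)   [0·7 + 1·6 = 6]
  7 = 1·6 + 1   → row C = row A − 1·row B = (1, 1, −1)   [check: 1·7 − 1·6 = 1]
  6 = 6·1 + 0   → remainder 0, stop. gcd = 1 (last nonzero row C).
The gcd is 1, so 6 is invertible mod 7. The last nonzero row gives 1·7 − 1·6 = 1, so t = −1. So 6^(−1) ≡ −1 ≡ 6 (mod 7). Verify: 6 · 6 = 36 ≡ 1 (mod 7). ✓

Final answer: 6^(−1) ≡ 6 (mod 7)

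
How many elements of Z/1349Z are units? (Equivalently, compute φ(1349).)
Z/1349Z has φ(1349) = 1260 units

An element a ∈ Z/1349Z is a unit iff gcd(a, 1349) = 1, so the number of units is φ(1349). φ is multiplicative, with φ(p^e) = p^e − p^(e−1). Factorise 1349 = 19 · 71. Then
  φ(1349) = (19 − 1) · (71 − 1) = 18 · 70 = 1260.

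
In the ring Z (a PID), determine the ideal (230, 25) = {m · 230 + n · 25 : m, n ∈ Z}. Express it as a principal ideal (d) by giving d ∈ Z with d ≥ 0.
In the PID Z, (a, b) is generated by gcd(a, b). Compute gcd(230, 25) with the extended Euclidean algorithm, tracking rows (r, s, t) with s·230 + t·25 = r:
  row A: (230, 1, 0)   [1·230 + 0·25 = 230]
  row B: (25, 0, 1)   [0·230 + 1·25 = 25]
  230 = 9·25 + 5   → row C = row A − 9·row B = (5, 1, −9)   [check: 1·230 − 9·25 = 5]
  25 = 5·5 + 0   → remainder 0, stop. gcd = 5 (last nonzero row C).
So gcd(230, 25) = 5, with Bézout identity 1·230 − 9·25 = 5. Containment (⊇): the Bézout identity exhibits 5 as an element of (230, 25), giving (5) ⊆ (230, 25). Containment (⊆): since 5 | 230 and 5 | 25 (230 = 5·46, 25 = 5·5), every Z-linear combination of 230 and 25 is divisible by 5, so (230, 25) ⊆ (5). Therefore (230, 25) = (5), d = 5.

Final answer: (230, 25) = (5); d = 5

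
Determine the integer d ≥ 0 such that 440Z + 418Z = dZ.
In the PID Z, (a, b) is generated by gcd(a, b). Compute gcd(440, 418) with the extended Euclidean algorithm, tracking rows (r, s, t) with s·440 + t·418 = r:
  row A: (440, 1, 0)   [1·440 + 0·418 = 440]
  row B: (418, 0, 1)   [0·440 + 1·418 = 418]
  440 = 1·418 + 22   → row C = row A − 1·row B = (22, 1, −1)   [check: 1·440 − 1·418 = 22]
  418 = 19·22 + 0   → remainder 0, stop. gcd = 22 (last nonzero row C).
So gcd(440, 418) = 22, with Bézout identity 1·440 − 1·418 = 22. Containment (⊇): the Bézout identity exhibits 22 as an element of (440, 418), giving (22) ⊆ (440, 418). Containment (⊆): since 22 | 440 and 22 | 418 (440 = 22·20, 418 = 22·19), every Z-linear combination of 440 and 418 is divisible by 22, so (440, 418) ⊆ (22). Therefore (440, 418) = (22), d = 22.

Final answer: (440, 418) = (22); d = 22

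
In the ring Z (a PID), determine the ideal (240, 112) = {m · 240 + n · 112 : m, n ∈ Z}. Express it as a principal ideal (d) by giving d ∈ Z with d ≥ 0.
(240, 112) = (16); d = 16

In the PID Z, (a, b) is generated by gcd(a, b). Compute gcd(240, 112) with the extended Euclidean algorithm, tracking rows (r, s, t) with s·240 + t·112 = r:
  row A: (240, 1, 0)   [1·240 + 0·112 = 240]
  row B: (112, 0, 1)   [0·240 + 1·112 = 112]
  240 = 2·112 + 16   → row C = row A − 2·row B = (16, 1, −2)   [check: 1·240 − 2·112 = 16]
  112 = 7·16 + 0   → remainder 0, stop. gcd = 16 (last nonzero row C).
So gcd(240, 112) = 16, with Bézout identity 1·240 − 2·112 = 16. Containment (⊇): the Bézout identity exhibits 16 as an element of (240, 112), giving (16) ⊆ (240, 112). Containment (⊆): since 16 | 240 and 16 | 112 (240 = 16·15, 112 = 16·7), every Z-linear combination of 240 and 112 is divisible by 16, so (240, 112) ⊆ (16). Therefore (240, 112) = (16), d = 16.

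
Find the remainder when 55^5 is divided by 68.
55

Use repeated squaring. Binary(5) = 101. Walk through the bits of the exponent 5 left-to-right: at each bit after the leading one, square the running value, then multiply by 55 if the bit is 1 (always reducing mod 68):
  bit 1 = 1 (leading): start with 55.
  bit 2 = 0: square 55^2 = 3025 ≡ 33 (mod 68).
  bit 3 = 1: square 33^2 = 1089 ≡ 1; bit is 1, so multiply 1·55 = 55 (mod 68).
Final value: 55^5 ≡ 55 (mod 68).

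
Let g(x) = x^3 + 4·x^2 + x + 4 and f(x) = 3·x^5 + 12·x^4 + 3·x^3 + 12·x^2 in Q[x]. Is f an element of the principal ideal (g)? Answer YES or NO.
In Q[x] the ideal (g) consists of all multiples of g, so f ∈ (g) iff g | f, i.e. iff the remainder of f on division by g is 0. Divide f by g (g is monic, so eliminate the leading term of the running remainder at each step):
  leading term 3·x^5: subtract (3·x^2)·g(x) = 3·x^5 + 12·x^4 + 3·x^3 + 12·x^2, leaving 0
The remainder is 0, so f(x) = g(x) · h(x) with h(x) = 3·x^2. Hence g | f, i.e. f ∈ (g).

Final answer: YES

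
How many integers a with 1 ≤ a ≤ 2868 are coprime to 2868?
The number of a ∈ {1, ..., 2868} with gcd(a, 2868) = 1 is by definition Euler's totient φ(2868). φ is multiplicative, with φ(p^e) = p^e − p^(e−1). Factorise 2868 = 2^2 · 3 · 239. Then
  φ(2868) = (2^2 − 2^1) · (3 − 1) · (239 − 1) = 2 · 2 · 238 = 952.
So there are 952 such integers.

Final answer: 952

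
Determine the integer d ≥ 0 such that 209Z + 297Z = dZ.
(209, 297) = (11); d = 11

In the PID Z, (a, b) is generated by gcd(a, b). Compute gcd(297, 209) with the extended Euclidean algorithm, tracking rows (r, s, t) with s·297 + t·209 = r:
  row A: (297, 1, 0)   [1·297 + 0·209 = 297]
  row B: (209, 0, 1)   [0·297 + 1·209 = 209]
  297 = 1·209 + 88   → row C = row A − 1·row B = (88, 1, −1)   [check: 1·297 − 1·209 = 88]
  209 = 2·88 + 33   → row D = row B − 2·row C = (33, −2, 3)   [check: −2·297 + 3·209 = 33]
  88 = 2·33 + 22   → row E = row C − 2·row D = (22, 5, −7)   [check: 5·297 − 7·209 = 22]
  33 = 1·22 + 11   → row F = row D − 1·row E = (11, −7, 10)   [check: −7·297 + 10·209 = 11]
  22 = 2·11 + 0   → remainder 0, stop. gcd = 11 (last nonzero row F).
So gcd(209, 297) = 11, with Bézout identity −7·297 + 10·209 = 11. Containment (⊇): the Bézout identity exhibits 11 as an element of (209, 297), giving (11) ⊆ (209, 297). Containment (⊆): since 11 | 209 and 11 | 297 (209 = 11·19, 297 = 11·27), every Z-linear combination of 209 and 297 is divisible by 11, so (209, 297) ⊆ (11). Therefore (209, 297) = (11), d = 11.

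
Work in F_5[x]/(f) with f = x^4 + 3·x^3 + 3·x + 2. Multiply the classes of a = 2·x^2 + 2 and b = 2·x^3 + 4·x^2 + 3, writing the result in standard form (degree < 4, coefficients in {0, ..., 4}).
Multiply as integer polynomials: a · b = 4·x^5 + 8·x^4 + 4·x^3 + 14·x^2 + 6. Reducing coefficients mod 5: a · b ≡ 4·x^5 + 3·x^4 + 4·x^3 + 4·x^2 + 1. Now divide by f(x) = x^4 + 3·x^3 + 3·x + 2 in F_5[x], eliminating the leading term at each step:
  leading term 4·x^5: subtract (4·x)·f(x) = 4·x^5 + 2·x^4 + 2·x^2 + 3·x, leaving x^4 + 4·x^3 + 2·x^2 + 2·x + 1 (coefficients mod 5)
  leading term x^4: subtract (1)·f(x) = x^4 + 3·x^3 + 3·x + 2, leaving x^3 + 2·x^2 + 4·x + 4 (coefficients mod 5)
The degree is now < 4, so this is the remainder. Hence a · b ≡ x^3 + 2·x^2 + 4·x + 4 in F_5[x]/(f).

Final answer: a · b ≡ x^3 + 2·x^2 + 4·x + 4 (mod f(x))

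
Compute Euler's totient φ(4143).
φ(4143) = 2760

φ is multiplicative, with φ(p^e) = p^e − p^(e−1). Factorise 4143 = 3 · 1381. Then
  φ(4143) = (3 − 1) · (1381 − 1) = 2 · 1380 = 2760.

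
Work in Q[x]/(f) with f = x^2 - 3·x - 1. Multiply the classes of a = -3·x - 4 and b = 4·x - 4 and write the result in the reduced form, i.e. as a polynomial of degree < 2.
a · b ≡ 4 - 40·x (mod f(x))

First multiply in Q[x] without reducing: a · b = -12·x^2 - 4·x + 16. Now divide by f(x) = x^2 - 3·x - 1, eliminating the leading term at each step:
  leading term -12·x^2: subtract (-12)·f(x) = -12·x^2 + 36·x + 12, leaving 4 - 40·x
The degree is now < 2, so this is the remainder. Hence a · b ≡ 4 - 40·x in Q[x]/(f).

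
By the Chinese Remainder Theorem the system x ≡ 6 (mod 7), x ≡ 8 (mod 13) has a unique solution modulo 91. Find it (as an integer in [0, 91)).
x ≡ 34 (mod 91); the representative in [0, 91) is 34

The moduli 7, 13 are pairwise coprime, so by the CRT there is a unique solution mod 7·13 = 91.
Solve by successive substitution. Start with x ≡ 6 (mod 7).
  Combine with x ≡ 8 (mod 13): write x = 6 + 7·t and require 6 + 7·t ≡ 8 (mod 13), i.e. 7·t ≡ 8 − 6 ≡ 2 (mod 13). Since 7^(−1) ≡ 2 (mod 13), t ≡ 2·2 ≡ 4 (mod 13). So x ≡ 6 + 7·4 = 34 (mod 91).
Unique solution in [0, 91): x = 34.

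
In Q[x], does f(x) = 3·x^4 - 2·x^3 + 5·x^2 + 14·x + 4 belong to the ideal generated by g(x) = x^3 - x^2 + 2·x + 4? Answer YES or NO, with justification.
YES

In Q[x] the ideal (g) consists of all multiples of g, so f ∈ (g) iff g | f, i.e. iff the remainder of f on division by g is 0. Divide f by g (g is monic, so eliminate the leading term of the running remainder at each step):
  leading term 3·x^4: subtract (3·x)·g(x) = 3·x^4 - 3·x^3 + 6·x^2 + 12·x, leaving x^3 - x^2 + 2·x + 4
  leading term x^3: subtract (1)·g(x) = x^3 - x^2 + 2·x + 4, leaving 0
The remainder is 0, so f(x) = g(x) · h(x) with h(x) = 3·x + 1. Hence g | f, i.e. f ∈ (g).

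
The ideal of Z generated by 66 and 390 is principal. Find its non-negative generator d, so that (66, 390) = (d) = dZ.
In the PID Z, (a, b) is generated by gcd(a, b). Compute gcd(390, 66) with the extended Euclidean algorithm, tracking rows (r, s, t) with s·390 + t·66 = r:
  row A: (390, 1, 0)   [1·390 + 0·66 = 390]
  row B: (66, 0, 1)   [0·390 + 1·66 = 66]
  390 = 5·66 + 60   → row C = row A − 5·row B = (60, 1, −5)   [check: 1·390 − 5·66 = 60]
  66 = 1·60 + 6   → row D = row B − 1·row C = (6, −1, 6)   [check: −1·390 + 6·66 = 6]
  60 = 10·6 + 0   → remainder 0, stop. gcd = 6 (last nonzero row D).
So gcd(66, 390) = 6, with Bézout identity −1·390 + 6·66 = 6. Containment (⊇): the Bézout identity exhibits 6 as an element of (66, 390), giving (6) ⊆ (66, 390). Containment (⊆): since 6 | 66 and 6 | 390 (66 = 6·11, 390 = 6·65), every Z-linear combination of 66 and 390 is divisible by 6, so (66, 390) ⊆ (6). Therefore (66, 390) = (6), d = 6.

Final answer: (66, 390) = (6); d = 6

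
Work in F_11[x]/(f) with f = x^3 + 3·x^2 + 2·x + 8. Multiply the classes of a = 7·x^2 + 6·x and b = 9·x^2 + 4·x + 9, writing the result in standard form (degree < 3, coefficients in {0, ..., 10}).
Multiply as integer polynomials: a · b = 63·x^4 + 82·x^3 + 87·x^2 + 54·x. Reducing coefficients mod 11: a · b ≡ 8·x^4 + 5·x^3 + 10·x^2 + 10·x. Now divide by f(x) = x^3 + 3·x^2 + 2·x + 8 in F_11[x], eliminating the leading term at each step:
  leading term 8·x^4: subtract (8·x)·f(x) = 8·x^4 + 2·x^3 + 5·x^2 + 9·x, leaving 3·x^3 + 5·x^2 + x (coefficients mod 11)
  leading term 3·x^3: subtract (3)·f(x) = 3·x^3 + 9·x^2 + 6·x + 2, leaving 7·x^2 + 6·x + 9 (coefficients mod 11)
The degree is now < 3, so this is the remainder. Hence a · b ≡ 7·x^2 + 6·x + 9 in F_11[x]/(f).

Final answer: a · b ≡ 7·x^2 + 6·x + 9 (mod f(x))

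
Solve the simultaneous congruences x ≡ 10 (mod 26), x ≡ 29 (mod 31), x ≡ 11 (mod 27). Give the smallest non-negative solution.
The moduli 26, 31, 27 are pairwise coprime, so by the CRT there is a unique solution mod 26·31·27 = 21762.
Solve by successive substitution. Start with x ≡ 10 (mod 26).
  Combine with x ≡ 29 (mod 31): write x = 10 + 26·t and require 10 + 26·t ≡ 29 (mod 31), i.e. 26·t ≡ 29 − 10 ≡ 19 (mod 31). Since 26^(−1) ≡ 6 (mod 31), t ≡ 6·19 ≡ 21 (mod 31). So x ≡ 10 + 26·21 = 556 (mod 806).
  Combine with x ≡ 11 (mod 27): write x = 556 + 806·t and require 556 + 806·t ≡ 11 (mod 27), i.e. 806·t ≡ 11 − 556 ≡ 22 (mod 27). Since 806^(−1) ≡ 20 (mod 27) (806 ≡ 23 (mod 27)), t ≡ 20·22 ≡ 8 (mod 27). So x ≡ 556 + 806·8 = 7004 (mod 21762).
Unique solution in [0, 21762): x = 7004.

Final answer: x ≡ 7004 (mod 21762); the representative in [0, 21762) is 7004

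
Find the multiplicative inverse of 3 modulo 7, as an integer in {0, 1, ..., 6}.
3^(−1) ≡ 5 (mod 7)

Apply the extended Euclidean algorithm to (7, 3), tracking rows (r, s, t) with s·7 + t·3 = r. Each division r_prev = q·r_cur + r_new produces the new row as (previous row) − q·(current row):
  row A: (7, 1, 0)   [1·7 + 0·3 = 7]
  row B: (3, 0, 1)   [0·7 + 1·3 = 3]
  7 = 2·3 + 1   → row C = row A − 2·row B = (1, 1, −2)   [check: 1·7 − 2·3 = 1]
  3 = 3·1 + 0   → remainder 0, stop. gcd = 1 (last nonzero row C).
The gcd is 1, so 3 is invertible mod 7. The last nonzero row gives 1·7 − 2·3 = 1, so t = −2. So 3^(−1) ≡ −2 ≡ 5 (mod 7). Verify: 3 · 5 = 15 ≡ 1 (mod 7). ✓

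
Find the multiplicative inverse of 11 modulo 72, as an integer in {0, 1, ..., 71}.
Apply the extended Euclidean algorithm to (72, 11), tracking rows (r, s, t) with s·72 + t·11 = r. Each division r_prev = q·r_cur + r_new produces the new row as (previous row) − q·(current row):
  row A: (72, 1, 0)   [1·72 + 0·11 = 72]
  row B: (11, 0, 1)   [0·72 + 1·11 = 11]
  72 = 6·11 + 6   → row C = row A − 6·row B = (6, 1, −6)   [check: 1·72 − 6·11 = 6]
  11 = 1·6 + 5   → row D = row B − 1·row C = (5, −1, 7)   [check: −1·72 + 7·11 = 5]
  6 = 1·5 + 1   → row E = row C − 1·row D = (1, 2, −13)   [check: 2·72 − 13·11 = 1]
  5 = 5·1 + 0   → remainder 0, stop. gcd = 1 (last nonzero row E).
The gcd is 1, so 11 is invertible mod 72. The last nonzero row gives 2·72 − 13·11 = 1, so t = −13. So 11^(−1) ≡ −13 ≡ 59 (mod 72). Verify: 11 · 59 = 649 ≡ 1 (mod 72). ✓

Final answer: 11^(−1) ≡ 59 (mod 72)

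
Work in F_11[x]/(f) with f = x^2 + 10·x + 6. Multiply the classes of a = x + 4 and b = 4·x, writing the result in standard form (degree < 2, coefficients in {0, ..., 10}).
Multiply as integer polynomials: a · b = 4·x^2 + 16·x. Reducing coefficients mod 11: a · b ≡ 4·x^2 + 5·x. Now divide by f(x) = x^2 + 10·x + 6 in F_11[x], eliminating the leading term at each step:
  leading term 4·x^2: subtract (4)·f(x) = 4·x^2 + 7·x + 2, leaving 9·x + 9 (coefficients mod 11)
The degree is now < 2, so this is the remainder. Hence a · b ≡ 9·x + 9 in F_11[x]/(f).

Final answer: a · b ≡ 9·x + 9 (mod f(x))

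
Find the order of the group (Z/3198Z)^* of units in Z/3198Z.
(Z/3198Z)^* consists of the classes a with gcd(a, 3198) = 1, so its order is φ(3198). φ is multiplicative, with φ(p^e) = p^e − p^(e−1). Factorise 3198 = 2 · 3 · 13 · 41. Then
  φ(3198) = (2 − 1) · (3 − 1) · (13 − 1) · (41 − 1) = 1 · 2 · 12 · 40 = 960.
Thus |(Z/3198Z)^*| = 960.

Final answer: |(Z/3198Z)^*| = 960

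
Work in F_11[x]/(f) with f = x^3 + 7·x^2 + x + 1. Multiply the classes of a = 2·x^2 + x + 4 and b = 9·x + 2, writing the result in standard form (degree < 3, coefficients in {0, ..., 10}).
a · b ≡ 8·x^2 + 9·x + 1 (mod f(x))

Multiply as integer polynomials: a · b = 18·x^3 + 13·x^2 + 38·x + 8. Reducing coefficients mod 11: a · b ≡ 7·x^3 + 2·x^2 + 5·x + 8. Now divide by f(x) = x^3 + 7·x^2 + x + 1 in F_11[x], eliminating the leading term at each step:
  leading term 7·x^3: subtract (7)·f(x) = 7·x^3 + 5·x^2 + 7·x + 7, leaving 8·x^2 + 9·x + 1 (coefficients mod 11)
The degree is now < 3, so this is the remainder. Hence a · b ≡ 8·x^2 + 9·x + 1 in F_11[x]/(f).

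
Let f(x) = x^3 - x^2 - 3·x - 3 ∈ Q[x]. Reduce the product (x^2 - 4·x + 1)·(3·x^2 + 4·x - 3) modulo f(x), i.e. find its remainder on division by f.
a · b ≡ -12·x^2 + 10·x - 18 (mod f(x))

First multiply in Q[x] without reducing: a · b = 3·x^4 - 8·x^3 - 16·x^2 + 16·x - 3. Now divide by f(x) = x^3 - x^2 - 3·x - 3, eliminating the leading term at each step:
  leading term 3·x^4: subtract (3·x)·f(x) = 3·x^4 - 3·x^3 - 9·x^2 - 9·x, leaving -5·x^3 - 7·x^2 + 25·x - 3
  leading term -5·x^3: subtract (-5)·f(x) = -5·x^3 + 5·x^2 + 15·x + 15, leaving -12·x^2 + 10·x - 18
The degree is now < 3, so this is the remainder. Hence a · b ≡ -12·x^2 + 10·x - 18 in Q[x]/(f).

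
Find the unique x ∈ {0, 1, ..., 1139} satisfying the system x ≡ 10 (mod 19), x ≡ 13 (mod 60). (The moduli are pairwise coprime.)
x ≡ 1093 (mod 1140); the representative in [0, 1140) is 1093

The moduli 19, 60 are pairwise coprime, so by the CRT there is a unique solution mod 19·60 = 1140.
Solve by successive substitution. Start with x ≡ 10 (mod 19).
  Combine with x ≡ 13 (mod 60): write x = 10 + 19·t and require 10 + 19·t ≡ 13 (mod 60), i.e. 19·t ≡ 13 − 10 ≡ 3 (mod 60). Since 19^(−1) ≡ 19 (mod 60), t ≡ 19·3 ≡ 57 (mod 60). So x ≡ 10 + 19·57 = 1093 (mod 1140).
Unique solution in [0, 1140): x = 1093.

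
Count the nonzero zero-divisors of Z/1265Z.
In Z/1265Z each nonzero element is either a unit (gcd with 1265 is 1) or a zero-divisor (gcd > 1). The number of units is φ(1265): factorise 1265 = 5 · 11 · 23, so φ(1265) = (5 − 1) · (11 − 1) · (23 − 1) = 4 · 10 · 22 = 880. The nonzero elements number 1265 − 1 = 1264. Hence the nonzero zero-divisors number 1264 − 880 = 384.

Final answer: Z/1265Z has 384 nonzero zero-divisors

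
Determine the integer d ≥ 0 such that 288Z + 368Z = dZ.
In the PID Z, (a, b) is generated by gcd(a, b). Compute gcd(368, 288) with the extended Euclidean algorithm, tracking rows (r, s, t) with s·368 + t·288 = r:
  row A: (368, 1, 0)   [1·368 + 0·288 = 368]
  row B: (288, 0, 1)   [0·368 + 1·288 = 288]
  368 = 1·288 + 80   → row C = row A − 1·row B = (80, 1, −1)   [check: 1·368 − 1·288 = 80]
  288 = 3·80 + 48   → row D = row B − 3·row C = (48, −3, 4)   [check: −3·368 + 4·288 = 48]
  80 = 1·48 + 32   → row E = row C − 1·row D = (32, 4, −5)   [check: 4·368 − 5·288 = 32]
  48 = 1·32 + 16   → row F = row D − 1·row E = (16, −7, 9)   [check: −7·368 + 9·288 = 16]
  32 = 2·16 + 0   → remainder 0, stop. gcd = 16 (last nonzero row F).
So gcd(288, 368) = 16, with Bézout identity −7·368 + 9·288 = 16. Containment (⊇): the Bézout identity exhibits 16 as an element of (288, 368), giving (16) ⊆ (288, 368). Containment (⊆): since 16 | 288 and 16 | 368 (288 = 16·18, 368 = 16·23), every Z-linear combination of 288 and 368 is divisible by 16, so (288, 368) ⊆ (16). Therefore (288, 368) = (16), d = 16.

Final answer: (288, 368) = (16); d = 16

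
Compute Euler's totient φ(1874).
φ is multiplicative, with φ(p^e) = p^e − p^(e−1). Factorise 1874 = 2 · 937. Then
  φ(1874) = (2 − 1) · (937 − 1) = 1 · 936 = 936.

Final answer: φ(1874) = 936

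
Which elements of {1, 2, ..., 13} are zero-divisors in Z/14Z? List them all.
nonzero zero-divisors of Z/14Z = {2, 4, 6, 7, 8, 10, 12}

An element a ∈ Z/14Z (with a ≠ 0) is a zero-divisor iff gcd(a, 14) > 1 (because a is a unit precisely when gcd(a, n) = 1, and in Z/nZ every nonzero, non-unit element is a zero-divisor). Scan a = 1, ..., 13 and keep those with gcd(a, 14) > 1:
  gcd(2, 14) = 2, gcd(4, 14) = 2, gcd(6, 14) = 2, gcd(7, 14) = 7, gcd(8, 14) = 2, gcd(10, 14) = 2, gcd(12, 14) = 2.
All other a ∈ {1, ..., 13} have gcd(a, 14) = 1 and are units. So the nonzero zero-divisors are exactly the 7 values of a appearing in this scan.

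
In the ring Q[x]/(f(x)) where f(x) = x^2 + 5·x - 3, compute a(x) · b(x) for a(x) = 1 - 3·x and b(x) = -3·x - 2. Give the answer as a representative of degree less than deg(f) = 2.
First multiply in Q[x] without reducing: a · b = 9·x^2 + 3·x - 2. Now divide by f(x) = x^2 + 5·x - 3, eliminating the leading term at each step:
  leading term 9·x^2: subtract (9)·f(x) = 9·x^2 + 45·x - 27, leaving 25 - 42·x
The degree is now < 2, so this is the remainder. Hence a · b ≡ 25 - 42·x in Q[x]/(f).

Final answer: a · b ≡ 25 - 42·x (mod f(x))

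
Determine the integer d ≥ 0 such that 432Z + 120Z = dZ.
In the PID Z, (a, b) is generated by gcd(a, b). Compute gcd(432, 120) with the extended Euclidean algorithm, tracking rows (r, s, t) with s·432 + t·120 = r:
  row A: (432, 1, 0)   [1·432 + 0·120 = 432]
  row B: (120, 0, 1)   [0·432 + 1·120 = 120]
  432 = 3·120 + 72   → row C = row A − 3·row B = (72, 1, −3)   [check: 1·432 − 3·120 = 72]
  120 = 1·72 + 48   → row D = row B − 1·row C = (48, −1, 4)   [check: −1·432 + 4·120 = 48]
  72 = 1·48 + 24   → row E = row C − 1·row D = (24, 2, −7)   [check: 2·432 − 7·120 = 24]
  48 = 2·24 + 0   → remainder 0, stop. gcd = 24 (last nonzero row E).
So gcd(432, 120) = 24, with Bézout identity 2·432 − 7·120 = 24. Containment (⊇): the Bézout identity exhibits 24 as an element of (432, 120), giving (24) ⊆ (432, 120). Containment (⊆): since 24 | 432 and 24 | 120 (432 = 24·18, 120 = 24·5), every Z-linear combination of 432 and 120 is divisible by 24, so (432, 120) ⊆ (24). Therefore (432, 120) = (24), d = 24.

Final answer: (432, 120) = (24); d = 24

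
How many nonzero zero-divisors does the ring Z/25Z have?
In Z/25Z each nonzero element is either a unit (gcd with 25 is 1) or a zero-divisor (gcd > 1). The number of units is φ(25): factorise 25 = 5^2, so φ(25) = (5^2 − 5^1) = 20 = 20. The nonzero elements number 25 − 1 = 24. Hence the nonzero zero-divisors number 24 − 20 = 4.

Final answer: Z/25Z has 4 nonzero zero-divisors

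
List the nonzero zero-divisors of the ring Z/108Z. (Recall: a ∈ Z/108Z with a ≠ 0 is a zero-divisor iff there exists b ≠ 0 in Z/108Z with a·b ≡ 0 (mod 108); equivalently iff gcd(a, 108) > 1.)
nonzero zero-divisors of Z/108Z = {2, 3, 4, 6, 8, 9, 10, 12, 14, 15, 16, 18, 20, 21, 22, 24, 26, 27, 28, 30, 32, 33, 34, 36, 38, 39, 40, 42, 44, 45, 46, 48, 50, 51, 52, 54, 56, 57, 58, 60, 62, 63, 64, 66, 68, 69, 70, 72, 74, 75, 76, 78, 80, 81, 82, 84, 86, 87, 88, 90, 92, 93, 94, 96, 98, 99, 100, 102, 104, 105, 106}

An element a ∈ Z/108Z (with a ≠ 0) is a zero-divisor iff gcd(a, 108) > 1 (because a is a unit precisely when gcd(a, n) = 1, and in Z/nZ every nonzero, non-unit element is a zero-divisor). Scan a = 1, ..., 107 and keep those with gcd(a, 108) > 1:
  gcd(2, 108) = 2, gcd(3, 108) = 3, gcd(4, 108) = 4, gcd(6, 108) = 6, gcd(8, 108) = 4, gcd(9, 108) = 9, gcd(10, 108) = 2, gcd(12, 108) = 12, gcd(14, 108) = 2, gcd(15, 108) = 3, gcd(16, 108) = 4, gcd(18, 108) = 18, gcd(20, 108) = 4, gcd(21, 108) = 3, gcd(22, 108) = 2, gcd(24, 108) = 12, gcd(26, 108) = 2, gcd(27, 108) = 27, gcd(28, 108) = 4, gcd(30, 108) = 6, gcd(32, 108) = 4, gcd(33, 108) = 3, gcd(34, 108) = 2, gcd(36, 108) = 36, gcd(38, 108) = 2, gcd(39, 108) = 3, gcd(40, 108) = 4, gcd(42, 108) = 6, gcd(44, 108) = 4, gcd(45, 108) = 9, gcd(46, 108) = 2, gcd(48, 108) = 12, gcd(50, 108) = 2, gcd(51, 108) = 3, gcd(52, 108) = 4, gcd(54, 108) = 54, gcd(56, 108) = 4, gcd(57, 108) = 3, gcd(58, 108) = 2, gcd(60, 108) = 12, gcd(62, 108) = 2, gcd(63, 108) = 9, gcd(64, 108) = 4, gcd(66, 108) = 6, gcd(68, 108) = 4, gcd(69, 108) = 3, gcd(70, 108) = 2, gcd(72, 108) = 36, gcd(74, 108) = 2, gcd(75, 108) = 3, gcd(76, 108) = 4, gcd(78, 108) = 6, gcd(80, 108) = 4, gcd(81, 108) = 27, gcd(82, 108) = 2, gcd(84, 108) = 12, gcd(86, 108) = 2, gcd(87, 108) = 3, gcd(88, 108) = 4, gcd(90, 108) = 18, gcd(92, 108) = 4, gcd(93, 108) = 3, gcd(94, 108) = 2, gcd(96, 108) = 12, gcd(98, 108) = 2, gcd(99, 108) = 9, gcd(100, 108) = 4, gcd(102, 108) = 6, gcd(104, 108) = 4, gcd(105, 108) = 3, gcd(106, 108) = 2.
All other a ∈ {1, ..., 107} have gcd(a, 108) = 1 and are units. So the nonzero zero-divisors are exactly the 71 values of a appearing in this scan.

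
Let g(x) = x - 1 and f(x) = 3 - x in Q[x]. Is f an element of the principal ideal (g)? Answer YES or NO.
NO

In Q[x] the ideal (g) consists of all multiples of g, so f ∈ (g) iff g | f, i.e. iff the remainder of f on division by g is 0. Divide f by g (g is monic, so eliminate the leading term of the running remainder at each step):
  leading term -x: subtract (-1)·g(x) = 1 - x, leaving 2
The remainder r(x) = 2 ≠ 0 (and deg r < deg g), so g ∤ f, i.e. f ∉ (g).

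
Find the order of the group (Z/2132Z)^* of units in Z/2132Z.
|(Z/2132Z)^*| = 960

(Z/2132Z)^* consists of the classes a with gcd(a, 2132) = 1, so its order is φ(2132). φ is multiplicative, with φ(p^e) = p^e − p^(e−1). Factorise 2132 = 2^2 · 13 · 41. Then
  φ(2132) = (2^2 − 2^1) · (13 − 1) · (41 − 1) = 2 · 12 · 40 = 960.
Thus |(Z/2132Z)^*| = 960.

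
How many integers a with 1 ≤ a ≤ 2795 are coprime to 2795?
The number of a ∈ {1, ..., 2795} with gcd(a, 2795) = 1 is by definition Euler's totient φ(2795). φ is multiplicative, with φ(p^e) = p^e − p^(e−1). Factorise 2795 = 5 · 13 · 43. Then
  φ(2795) = (5 − 1) · (13 − 1) · (43 − 1) = 4 · 12 · 42 = 2016.
So there are 2016 such integers.

Final answer: 2016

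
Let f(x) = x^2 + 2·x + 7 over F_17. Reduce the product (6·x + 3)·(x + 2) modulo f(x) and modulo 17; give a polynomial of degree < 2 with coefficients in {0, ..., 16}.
a · b ≡ 3·x + 15 (mod f(x))

Multiply as integer polynomials: a · b = 6·x^2 + 15·x + 6. Reducing coefficients mod 17: a · b ≡ 6·x^2 + 15·x + 6. Now divide by f(x) = x^2 + 2·x + 7 in F_17[x], eliminating the leading term at each step:
  leading term 6·x^2: subtract (6)·f(x) = 6·x^2 + 12·x + 8, leaving 3·x + 15 (coefficients mod 17)
The degree is now < 2, so this is the remainder. Hence a · b ≡ 3·x + 15 in F_17[x]/(f).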